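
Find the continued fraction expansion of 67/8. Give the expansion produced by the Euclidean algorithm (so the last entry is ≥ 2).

67 = 8·8 + 3
8 = 2·3 + 2
3 = 1·2 + 1
2 = 2·1 + 0  (stop)
So 67/8 = [8; 2, 1, 2].

[8; 2, 1, 2]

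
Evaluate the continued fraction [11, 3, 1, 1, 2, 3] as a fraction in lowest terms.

688/61

Using pₖ = aₖpₖ₋₁ + pₖ₋₂ and qₖ = aₖqₖ₋₁ + qₖ₋₂:
  k=0: a=11, p=11, q=1
  k=1: a=3, p=34, q=3
  k=2: a=1, p=45, q=4
  k=3: a=1, p=79, q=7
  k=4: a=2, p=203, q=18
  k=5: a=3, p=688, q=61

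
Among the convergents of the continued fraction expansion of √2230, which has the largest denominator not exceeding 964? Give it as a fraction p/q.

√2230 = [47; 4, 2, 18, 2, 4, 94, …] (period length 6).
Convergents:
  p_0/q_0 = 47/1
  p_1/q_1 = 189/4
  p_2/q_2 = 425/9
  p_3/q_3 = 7839/166
  p_4/q_4 = 16103/341
  p_5/q_5 = 72251/1530
q_4 = 341 ≤ 964 < 1530 = q_5, so the answer is 16103/341.

16103/341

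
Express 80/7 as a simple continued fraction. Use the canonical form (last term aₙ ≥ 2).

80 = 11*7 + 3
7 = 2*3 + 1
3 = 3*1 + 0  (stop)
So 80/7 = [11; 2, 3].

[11; 2, 3]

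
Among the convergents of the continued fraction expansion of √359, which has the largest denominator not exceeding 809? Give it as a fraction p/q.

√359 = [18; 1, 17, 1, 36, …] (period length 4).
Convergents:
  p_0/q_0 = 18/1
  p_1/q_1 = 19/1
  p_2/q_2 = 341/18
  p_3/q_3 = 360/19
  p_4/q_4 = 13301/702
  p_5/q_5 = 13661/721
  p_6/q_6 = 245538/12959
q_5 = 721 ≤ 809 < 12959 = q_6, so the answer is 13661/721.

13661/721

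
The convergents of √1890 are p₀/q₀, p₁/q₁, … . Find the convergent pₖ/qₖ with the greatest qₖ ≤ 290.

√1890 = [43; 2, 9, 6, 9, 2, 86, …] (period length 6).
Convergents:
  p_0/q_0 = 43/1
  p_1/q_1 = 87/2
  p_2/q_2 = 826/19
  p_3/q_3 = 5043/116
  p_4/q_4 = 46213/1063
q_3 = 116 ≤ 290 < 1063 = q_4, so the answer is 5043/116.

5043/116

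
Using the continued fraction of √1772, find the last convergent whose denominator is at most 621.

19027/452

√1772 = [42; 10, 1, 1, 20, 1, 1, 10, 84, …] (period length 8).
Convergents:
  p_0/q_0 = 42/1
  p_1/q_1 = 421/10
  p_2/q_2 = 463/11
  p_3/q_3 = 884/21
  p_4/q_4 = 18143/431
  p_5/q_5 = 19027/452
  p_6/q_6 = 37170/883
q_5 = 452 ≤ 621 < 883 = q_6, so the answer is 19027/452.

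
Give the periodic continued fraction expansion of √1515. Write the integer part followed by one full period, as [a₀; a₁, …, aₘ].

[38; 1, 11, 1, 76]

a₀ = ⌊√1515⌋ = 38.
With m₀=0, d₀=1 and mₖ₊₁ = dₖaₖ − mₖ, dₖ₊₁ = (n − mₖ₊₁²)/dₖ, aₖ₊₁ = ⌊(a₀+mₖ₊₁)/dₖ₊₁⌋:
  k=1: m=38, d=71, a=1
  k=2: m=33, d=6, a=11
  k=3: m=33, d=71, a=1
  k=4: m=38, d=1, a=76
d=1 and a=2a₀=76 at k=4, so the next step gives (m, d) = (38, 71) again — its k=1 value — and the period has length 4.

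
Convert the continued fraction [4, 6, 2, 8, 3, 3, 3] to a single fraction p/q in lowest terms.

Fold from the inside: start with 3/1.
  3 + 1/3 = 10/3
  3 + 3/10 = 33/10
  8 + 10/33 = 274/33
  2 + 33/274 = 581/274
  6 + 274/581 = 3760/581
  4 + 581/3760 = 15621/3760

15621/3760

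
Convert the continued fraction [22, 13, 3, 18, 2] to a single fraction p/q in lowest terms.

33245/1506

Using pₖ = aₖpₖ₋₁ + pₖ₋₂ and qₖ = aₖqₖ₋₁ + qₖ₋₂:
  k=0: a=22, p=22, q=1
  k=1: a=13, p=287, q=13
  k=2: a=3, p=883, q=40
  k=3: a=18, p=16181, q=733
  k=4: a=2, p=33245, q=1506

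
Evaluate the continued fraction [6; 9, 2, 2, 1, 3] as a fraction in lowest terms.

1496/245

Using pₖ = aₖpₖ₋₁ + pₖ₋₂ and qₖ = aₖqₖ₋₁ + qₖ₋₂:
  k=0: a=6, p=6, q=1
  k=1: a=9, p=55, q=9
  k=2: a=2, p=116, q=19
  k=3: a=2, p=287, q=47
  k=4: a=1, p=403, q=66
  k=5: a=3, p=1496, q=245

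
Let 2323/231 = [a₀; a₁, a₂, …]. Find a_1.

17

2323 = 10·231 + 13   →  a_0 = 10
231 = 17·13 + 10   →  a_1 = 17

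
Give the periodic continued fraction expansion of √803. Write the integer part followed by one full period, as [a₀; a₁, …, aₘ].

[28; 2, 1, 27, 1, 2, 56]

a₀ = ⌊√803⌋ = 28.
With m₀=0, d₀=1 and mₖ₊₁ = dₖaₖ − mₖ, dₖ₊₁ = (n − mₖ₊₁²)/dₖ, aₖ₊₁ = ⌊(a₀+mₖ₊₁)/dₖ₊₁⌋:
  k=1: m=28, d=19, a=2
  k=2: m=10, d=37, a=1
  k=3: m=27, d=2, a=27
  k=4: m=27, d=37, a=1
  k=5: m=10, d=19, a=2
  k=6: m=28, d=1, a=56
d=1 and a=2a₀=56 at k=6, so the next step gives (m, d) = (28, 19) again — its k=1 value — and the period has length 6.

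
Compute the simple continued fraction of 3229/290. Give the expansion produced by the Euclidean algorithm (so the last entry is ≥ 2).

[11; 7, 2, 3, 2, 2]

3229 = 11×290 + 39
290 = 7×39 + 17
39 = 2×17 + 5
17 = 3×5 + 2
5 = 2×2 + 1
2 = 2×1 + 0  (stop)
So 3229/290 = [11; 7, 2, 3, 2, 2].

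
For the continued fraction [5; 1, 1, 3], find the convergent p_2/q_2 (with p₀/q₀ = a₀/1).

11/2

Using pₖ = aₖpₖ₋₁ + pₖ₋₂, qₖ = aₖqₖ₋₁ + qₖ₋₂ (with p₋₁=1, p₋₂=0, q₋₁=0, q₋₂=1):
  k=0: a=5, p=5, q=1
  k=1: a=1, p=6, q=1
  k=2: a=1, p=11, q=2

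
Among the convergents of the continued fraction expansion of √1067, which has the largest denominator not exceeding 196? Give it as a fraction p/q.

6337/194

√1067 = [32; 1, 1, 1, 64, …] (period length 4).
Convergents:
  p_0/q_0 = 32/1
  p_1/q_1 = 33/1
  p_2/q_2 = 65/2
  p_3/q_3 = 98/3
  p_4/q_4 = 6337/194
  p_5/q_5 = 6435/197
q_4 = 194 ≤ 196 < 197 = q_5, so the answer is 6337/194.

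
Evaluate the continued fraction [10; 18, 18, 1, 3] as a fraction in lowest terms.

13615/1354

Using pₖ = aₖpₖ₋₁ + pₖ₋₂ and qₖ = aₖqₖ₋₁ + qₖ₋₂:
  k=0: a=10, p=10, q=1
  k=1: a=18, p=181, q=18
  k=2: a=18, p=3268, q=325
  k=3: a=1, p=3449, q=343
  k=4: a=3, p=13615, q=1354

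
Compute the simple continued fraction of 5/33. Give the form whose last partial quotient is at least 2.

5 = 0·33 + 5
33 = 6·5 + 3
5 = 1·3 + 2
3 = 1·2 + 1
2 = 2·1 + 0  (stop)
So 5/33 = [0; 6, 1, 1, 2].

[0; 6, 1, 1, 2]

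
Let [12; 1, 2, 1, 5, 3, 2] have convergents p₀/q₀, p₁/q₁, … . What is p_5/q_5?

Using pₖ = aₖpₖ₋₁ + pₖ₋₂, qₖ = aₖqₖ₋₁ + qₖ₋₂ (with p₋₁=1, p₋₂=0, q₋₁=0, q₋₂=1):
  k=0: a=12, p=12, q=1
  k=1: a=1, p=13, q=1
  k=2: a=2, p=38, q=3
  k=3: a=1, p=51, q=4
  k=4: a=5, p=293, q=23
  k=5: a=3, p=930, q=73

930/73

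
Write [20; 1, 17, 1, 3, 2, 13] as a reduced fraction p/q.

Using pₖ = aₖpₖ₋₁ + pₖ₋₂ and qₖ = aₖqₖ₋₁ + qₖ₋₂:
  k=0: a=20, p=20, q=1
  k=1: a=1, p=21, q=1
  k=2: a=17, p=377, q=18
  k=3: a=1, p=398, q=19
  k=4: a=3, p=1571, q=75
  k=5: a=2, p=3540, q=169
  k=6: a=13, p=47591, q=2272

47591/2272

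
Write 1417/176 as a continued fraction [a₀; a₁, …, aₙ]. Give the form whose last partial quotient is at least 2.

1417 = 8·176 + 9
176 = 19·9 + 5
9 = 1·5 + 4
5 = 1·4 + 1
4 = 4·1 + 0  (stop)
So 1417/176 = [8; 19, 1, 1, 4].

[8; 19, 1, 1, 4]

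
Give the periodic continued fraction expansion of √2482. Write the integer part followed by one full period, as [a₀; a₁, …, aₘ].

a₀ = ⌊√2482⌋ = 49.
With m₀=0, d₀=1 and mₖ₊₁ = dₖaₖ − mₖ, dₖ₊₁ = (n − mₖ₊₁²)/dₖ, aₖ₊₁ = ⌊(a₀+mₖ₊₁)/dₖ₊₁⌋:
  k=1: m=49, d=81, a=1
  k=2: m=32, d=18, a=4
  k=3: m=40, d=49, a=1
  k=4: m=9, d=49, a=1
  k=5: m=40, d=18, a=4
  k=6: m=32, d=81, a=1
  k=7: m=49, d=1, a=98
d=1 and a=2a₀=98 at k=7, so the next step gives (m, d) = (49, 81) again — its k=1 value — and the period has length 7.

[49; 1, 4, 1, 1, 4, 1, 98]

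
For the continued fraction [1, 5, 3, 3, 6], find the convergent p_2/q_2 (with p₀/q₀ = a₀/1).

Using pₖ = aₖpₖ₋₁ + pₖ₋₂, qₖ = aₖqₖ₋₁ + qₖ₋₂ (with p₋₁=1, p₋₂=0, q₋₁=0, q₋₂=1):
  k=0: a=1, p=1, q=1
  k=1: a=5, p=6, q=5
  k=2: a=3, p=19, q=16

19/16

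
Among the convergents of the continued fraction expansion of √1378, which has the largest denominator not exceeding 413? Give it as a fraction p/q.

5197/140

√1378 = [37; 8, 4, 4, 8, 74, …] (period length 5).
Convergents:
  p_0/q_0 = 37/1
  p_1/q_1 = 297/8
  p_2/q_2 = 1225/33
  p_3/q_3 = 5197/140
  p_4/q_4 = 42801/1153
q_3 = 140 ≤ 413 < 1153 = q_4, so the answer is 5197/140.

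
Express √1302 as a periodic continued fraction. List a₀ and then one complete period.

[36; 12, 72]

a₀ = ⌊√1302⌋ = 36.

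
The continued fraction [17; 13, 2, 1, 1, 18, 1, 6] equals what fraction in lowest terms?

Fold from the inside: start with 6/1.
  1 + 1/6 = 7/6
  18 + 6/7 = 132/7
  1 + 7/132 = 139/132
  1 + 132/139 = 271/139
  2 + 139/271 = 681/271
  13 + 271/681 = 9124/681
  17 + 681/9124 = 155789/9124

155789/9124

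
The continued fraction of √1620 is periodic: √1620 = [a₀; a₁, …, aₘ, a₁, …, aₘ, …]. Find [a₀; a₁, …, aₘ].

a₀ = ⌊√1620⌋ = 40.

[40; 4, 80]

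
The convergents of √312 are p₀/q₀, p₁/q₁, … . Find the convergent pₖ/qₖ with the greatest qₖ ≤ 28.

53/3

√312 = [17; 1, 1, 1, 34, …] (period length 4).
Convergents:
  p_0/q_0 = 17/1
  p_1/q_1 = 18/1
  p_2/q_2 = 35/2
  p_3/q_3 = 53/3
  p_4/q_4 = 1837/104
q_3 = 3 ≤ 28 < 104 = q_4, so the answer is 53/3.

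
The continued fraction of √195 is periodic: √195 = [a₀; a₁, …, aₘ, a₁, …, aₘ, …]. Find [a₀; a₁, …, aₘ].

a₀ = ⌊√195⌋ = 13.
With m₀=0, d₀=1 and mₖ₊₁ = dₖaₖ − mₖ, dₖ₊₁ = (n − mₖ₊₁²)/dₖ, aₖ₊₁ = ⌊(a₀+mₖ₊₁)/dₖ₊₁⌋:
  k=1: m=13, d=26, a=1
  k=2: m=13, d=1, a=26
d=1 and a=2a₀=26 at k=2, so the next step gives (m, d) = (13, 26) again — its k=1 value — and the period has length 2.

[13; 1, 26]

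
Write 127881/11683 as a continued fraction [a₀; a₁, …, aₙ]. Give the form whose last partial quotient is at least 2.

[10; 1, 17, 2, 17, 18]

127881 = 10*11683 + 11051
11683 = 1*11051 + 632
11051 = 17*632 + 307
632 = 2*307 + 18
307 = 17*18 + 1
18 = 18*1 + 0  (stop)
So 127881/11683 = [10; 1, 17, 2, 17, 18].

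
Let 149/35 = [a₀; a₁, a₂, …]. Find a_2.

149 = 4·35 + 9   →  a_0 = 4
35 = 3·9 + 8   →  a_1 = 3
9 = 1·8 + 1   →  a_2 = 1

1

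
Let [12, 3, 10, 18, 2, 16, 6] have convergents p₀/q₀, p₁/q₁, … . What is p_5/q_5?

234241/19009

Using pₖ = aₖpₖ₋₁ + pₖ₋₂, qₖ = aₖqₖ₋₁ + qₖ₋₂ (with p₋₁=1, p₋₂=0, q₋₁=0, q₋₂=1):
  k=0: a=12, p=12, q=1
  k=1: a=3, p=37, q=3
  k=2: a=10, p=382, q=31
  k=3: a=18, p=6913, q=561
  k=4: a=2, p=14208, q=1153
  k=5: a=16, p=234241, q=19009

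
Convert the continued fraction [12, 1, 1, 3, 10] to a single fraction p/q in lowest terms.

905/72

Fold from the inside: start with 10/1.
  3 + 1/10 = 31/10
  1 + 10/31 = 41/31
  1 + 31/41 = 72/41
  12 + 41/72 = 905/72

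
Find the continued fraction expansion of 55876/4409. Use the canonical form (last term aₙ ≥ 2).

[12; 1, 2, 16, 1, 3, 10, 2]

55876 = 12*4409 + 2968
4409 = 1*2968 + 1441
2968 = 2*1441 + 86
1441 = 16*86 + 65
86 = 1*65 + 21
65 = 3*21 + 2
21 = 10*2 + 1
2 = 2*1 + 0  (stop)
So 55876/4409 = [12; 1, 2, 16, 1, 3, 10, 2].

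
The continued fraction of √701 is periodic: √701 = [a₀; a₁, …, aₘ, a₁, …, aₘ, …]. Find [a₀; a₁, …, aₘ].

a₀ = ⌊√701⌋ = 26.
With m₀=0, d₀=1 and mₖ₊₁ = dₖaₖ − mₖ, dₖ₊₁ = (n − mₖ₊₁²)/dₖ, aₖ₊₁ = ⌊(a₀+mₖ₊₁)/dₖ₊₁⌋:
  k=1: m=26, d=25, a=2
  k=2: m=24, d=5, a=10
  k=3: m=26, d=5, a=10
  k=4: m=24, d=25, a=2
  k=5: m=26, d=1, a=52
d=1 and a=2a₀=52 at k=5, so the next step gives (m, d) = (26, 25) again — its k=1 value — and the period has length 5.

[26; 2, 10, 10, 2, 52]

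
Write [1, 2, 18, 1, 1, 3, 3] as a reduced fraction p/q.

1304/877

Using pₖ = aₖpₖ₋₁ + pₖ₋₂ and qₖ = aₖqₖ₋₁ + qₖ₋₂:
  k=0: a=1, p=1, q=1
  k=1: a=2, p=3, q=2
  k=2: a=18, p=55, q=37
  k=3: a=1, p=58, q=39
  k=4: a=1, p=113, q=76
  k=5: a=3, p=397, q=267
  k=6: a=3, p=1304, q=877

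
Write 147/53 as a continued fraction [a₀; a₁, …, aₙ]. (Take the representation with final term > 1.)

147 = 2*53 + 41
53 = 1*41 + 12
41 = 3*12 + 5
12 = 2*5 + 2
5 = 2*2 + 1
2 = 2*1 + 0  (stop)
So 147/53 = [2; 1, 3, 2, 2, 2].

[2; 1, 3, 2, 2, 2]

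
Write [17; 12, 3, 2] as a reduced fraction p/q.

Fold from the inside: start with 2/1.
  3 + 1/2 = 7/2
  12 + 2/7 = 86/7
  17 + 7/86 = 1469/86

1469/86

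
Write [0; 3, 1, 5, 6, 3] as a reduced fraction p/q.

117/449

Fold from the inside: start with 3/1.
  6 + 1/3 = 19/3
  5 + 3/19 = 98/19
  1 + 19/98 = 117/98
  3 + 98/117 = 449/117
  0 + 117/449 = 117/449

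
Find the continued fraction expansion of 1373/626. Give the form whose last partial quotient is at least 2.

[2; 5, 5, 1, 3, 5]

1373 = 2·626 + 121
626 = 5·121 + 21
121 = 5·21 + 16
21 = 1·16 + 5
16 = 3·5 + 1
5 = 5·1 + 0  (stop)
So 1373/626 = [2; 5, 5, 1, 3, 5].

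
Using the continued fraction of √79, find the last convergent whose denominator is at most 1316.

√79 = [8; 1, 7, 1, 16, …] (period length 4).
Convergents:
  p_0/q_0 = 8/1
  p_1/q_1 = 9/1
  p_2/q_2 = 71/8
  p_3/q_3 = 80/9
  p_4/q_4 = 1351/152
  p_5/q_5 = 1431/161
  p_6/q_6 = 11368/1279
  p_7/q_7 = 12799/1440
q_6 = 1279 ≤ 1316 < 1440 = q_7, so the answer is 11368/1279.

11368/1279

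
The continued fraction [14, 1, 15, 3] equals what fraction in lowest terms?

Fold from the inside: start with 3/1.
  15 + 1/3 = 46/3
  1 + 3/46 = 49/46
  14 + 46/49 = 732/49

732/49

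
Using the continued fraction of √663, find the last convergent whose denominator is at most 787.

15887/617

√663 = [25; 1, 2, 1, 50, …] (period length 4).
Convergents:
  p_0/q_0 = 25/1
  p_1/q_1 = 26/1
  p_2/q_2 = 77/3
  p_3/q_3 = 103/4
  p_4/q_4 = 5227/203
  p_5/q_5 = 5330/207
  p_6/q_6 = 15887/617
  p_7/q_7 = 21217/824
q_6 = 617 ≤ 787 < 824 = q_7, so the answer is 15887/617.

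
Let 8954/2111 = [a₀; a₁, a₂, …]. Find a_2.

7

8954 = 4·2111 + 510   →  a_0 = 4
2111 = 4·510 + 71   →  a_1 = 4
510 = 7·71 + 13   →  a_2 = 7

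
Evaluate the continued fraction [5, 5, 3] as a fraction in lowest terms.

Fold from the inside: start with 3/1.
  5 + 1/3 = 16/3
  5 + 3/16 = 83/16

83/16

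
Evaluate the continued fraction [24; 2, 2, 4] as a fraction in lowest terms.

537/22

Using pₖ = aₖpₖ₋₁ + pₖ₋₂ and qₖ = aₖqₖ₋₁ + qₖ₋₂:
  k=0: a=24, p=24, q=1
  k=1: a=2, p=49, q=2
  k=2: a=2, p=122, q=5
  k=3: a=4, p=537, q=22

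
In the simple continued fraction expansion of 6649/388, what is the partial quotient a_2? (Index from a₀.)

6649 = 17·388 + 53   →  a_0 = 17
388 = 7·53 + 17   →  a_1 = 7
53 = 3·17 + 2   →  a_2 = 3

3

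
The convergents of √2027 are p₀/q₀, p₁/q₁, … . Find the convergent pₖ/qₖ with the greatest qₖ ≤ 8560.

√2027 = [45; 45, 90, …] (period length 2).
Convergents:
  p_0/q_0 = 45/1
  p_1/q_1 = 2026/45
  p_2/q_2 = 182385/4051
  p_3/q_3 = 8209351/182340
q_2 = 4051 ≤ 8560 < 182340 = q_3, so the answer is 182385/4051.

182385/4051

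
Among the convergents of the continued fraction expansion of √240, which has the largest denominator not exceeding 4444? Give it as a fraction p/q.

58575/3781

√240 = [15; 2, 30, …] (period length 2).
Convergents:
  p_0/q_0 = 15/1
  p_1/q_1 = 31/2
  p_2/q_2 = 945/61
  p_3/q_3 = 1921/124
  p_4/q_4 = 58575/3781
  p_5/q_5 = 119071/7686
q_4 = 3781 ≤ 4444 < 7686 = q_5, so the answer is 58575/3781.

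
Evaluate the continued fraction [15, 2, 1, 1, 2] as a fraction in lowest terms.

Fold from the inside: start with 2/1.
  1 + 1/2 = 3/2
  1 + 2/3 = 5/3
  2 + 3/5 = 13/5
  15 + 5/13 = 200/13

200/13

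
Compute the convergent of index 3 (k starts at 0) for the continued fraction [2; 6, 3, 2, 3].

95/44

Using pₖ = aₖpₖ₋₁ + pₖ₋₂, qₖ = aₖqₖ₋₁ + qₖ₋₂ (with p₋₁=1, p₋₂=0, q₋₁=0, q₋₂=1):
  k=0: a=2, p=2, q=1
  k=1: a=6, p=13, q=6
  k=2: a=3, p=41, q=19
  k=3: a=2, p=95, q=44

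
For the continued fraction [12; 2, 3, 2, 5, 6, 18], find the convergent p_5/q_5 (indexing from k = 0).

6691/538

Using pₖ = aₖpₖ₋₁ + pₖ₋₂, qₖ = aₖqₖ₋₁ + qₖ₋₂ (with p₋₁=1, p₋₂=0, q₋₁=0, q₋₂=1):
  k=0: a=12, p=12, q=1
  k=1: a=2, p=25, q=2
  k=2: a=3, p=87, q=7
  k=3: a=2, p=199, q=16
  k=4: a=5, p=1082, q=87
  k=5: a=6, p=6691, q=538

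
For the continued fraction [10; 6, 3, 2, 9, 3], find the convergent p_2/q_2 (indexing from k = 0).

Using pₖ = aₖpₖ₋₁ + pₖ₋₂, qₖ = aₖqₖ₋₁ + qₖ₋₂ (with p₋₁=1, p₋₂=0, q₋₁=0, q₋₂=1):
  k=0: a=10, p=10, q=1
  k=1: a=6, p=61, q=6
  k=2: a=3, p=193, q=19

193/19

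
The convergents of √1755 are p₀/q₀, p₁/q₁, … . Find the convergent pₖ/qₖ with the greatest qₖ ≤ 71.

√1755 = [41; 1, 8, 3, 8, 1, 82, …] (period length 6).
Convergents:
  p_0/q_0 = 41/1
  p_1/q_1 = 42/1
  p_2/q_2 = 377/9
  p_3/q_3 = 1173/28
  p_4/q_4 = 9761/233
q_3 = 28 ≤ 71 < 233 = q_4, so the answer is 1173/28.

1173/28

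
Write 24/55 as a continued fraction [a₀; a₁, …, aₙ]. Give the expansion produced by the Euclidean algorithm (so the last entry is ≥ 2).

24 = 0*55 + 24
55 = 2*24 + 7
24 = 3*7 + 3
7 = 2*3 + 1
3 = 3*1 + 0  (stop)
So 24/55 = [0; 2, 3, 2, 3].

[0; 2, 3, 2, 3]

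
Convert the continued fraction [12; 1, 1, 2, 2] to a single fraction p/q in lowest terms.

Fold from the inside: start with 2/1.
  2 + 1/2 = 5/2
  1 + 2/5 = 7/5
  1 + 5/7 = 12/7
  12 + 7/12 = 151/12

151/12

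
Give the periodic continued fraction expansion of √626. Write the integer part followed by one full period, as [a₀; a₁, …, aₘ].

a₀ = ⌊√626⌋ = 25.
With m₀=0, d₀=1 and mₖ₊₁ = dₖaₖ − mₖ, dₖ₊₁ = (n − mₖ₊₁²)/dₖ, aₖ₊₁ = ⌊(a₀+mₖ₊₁)/dₖ₊₁⌋:
  k=1: m=25, d=1, a=50
d=1 and a=2a₀=50 at k=1, so the next step gives (m, d) = (25, 1) again — its k=1 value — and the period has length 1.

[25; 50]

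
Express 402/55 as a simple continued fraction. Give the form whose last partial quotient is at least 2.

[7; 3, 4, 4]

402 = 7·55 + 17
55 = 3·17 + 4
17 = 4·4 + 1
4 = 4·1 + 0  (stop)
So 402/55 = [7; 3, 4, 4].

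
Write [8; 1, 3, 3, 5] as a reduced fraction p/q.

605/69

Using pₖ = aₖpₖ₋₁ + pₖ₋₂ and qₖ = aₖqₖ₋₁ + qₖ₋₂:
  k=0: a=8, p=8, q=1
  k=1: a=1, p=9, q=1
  k=2: a=3, p=35, q=4
  k=3: a=3, p=114, q=13
  k=4: a=5, p=605, q=69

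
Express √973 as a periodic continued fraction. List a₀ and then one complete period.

[31; 5, 5, 2, 8, 2, 5, 5, 62]

a₀ = ⌊√973⌋ = 31.
With m₀=0, d₀=1 and mₖ₊₁ = dₖaₖ − mₖ, dₖ₊₁ = (n − mₖ₊₁²)/dₖ, aₖ₊₁ = ⌊(a₀+mₖ₊₁)/dₖ₊₁⌋:
  k=1: m=31, d=12, a=5
  k=2: m=29, d=11, a=5
  k=3: m=26, d=27, a=2
  k=4: m=28, d=7, a=8
  k=5: m=28, d=27, a=2
  k=6: m=26, d=11, a=5
  k=7: m=29, d=12, a=5
  k=8: m=31, d=1, a=62
d=1 and a=2a₀=62 at k=8, so the next step gives (m, d) = (31, 12) again — its k=1 value — and the period has length 8.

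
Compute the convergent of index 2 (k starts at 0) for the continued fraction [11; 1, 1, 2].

Using pₖ = aₖpₖ₋₁ + pₖ₋₂, qₖ = aₖqₖ₋₁ + qₖ₋₂ (with p₋₁=1, p₋₂=0, q₋₁=0, q₋₂=1):
  k=0: a=11, p=11, q=1
  k=1: a=1, p=12, q=1
  k=2: a=1, p=23, q=2

23/2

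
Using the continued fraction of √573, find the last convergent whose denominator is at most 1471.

√573 = [23; 1, 14, 1, 46, …] (period length 4).
Convergents:
  p_0/q_0 = 23/1
  p_1/q_1 = 24/1
  p_2/q_2 = 359/15
  p_3/q_3 = 383/16
  p_4/q_4 = 17977/751
  p_5/q_5 = 18360/767
  p_6/q_6 = 275017/11489
q_5 = 767 ≤ 1471 < 11489 = q_6, so the answer is 18360/767.

18360/767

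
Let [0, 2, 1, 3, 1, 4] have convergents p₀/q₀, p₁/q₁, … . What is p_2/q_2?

Using pₖ = aₖpₖ₋₁ + pₖ₋₂, qₖ = aₖqₖ₋₁ + qₖ₋₂ (with p₋₁=1, p₋₂=0, q₋₁=0, q₋₂=1):
  k=0: a=0, p=0, q=1
  k=1: a=2, p=1, q=2
  k=2: a=1, p=1, q=3

1/3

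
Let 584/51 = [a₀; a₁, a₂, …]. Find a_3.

1

584 = 11·51 + 23   →  a_0 = 11
51 = 2·23 + 5   →  a_1 = 2
23 = 4·5 + 3   →  a_2 = 4
5 = 1·3 + 2   →  a_3 = 1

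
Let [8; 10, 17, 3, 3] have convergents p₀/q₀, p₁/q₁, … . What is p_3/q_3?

Using pₖ = aₖpₖ₋₁ + pₖ₋₂, qₖ = aₖqₖ₋₁ + qₖ₋₂ (with p₋₁=1, p₋₂=0, q₋₁=0, q₋₂=1):
  k=0: a=8, p=8, q=1
  k=1: a=10, p=81, q=10
  k=2: a=17, p=1385, q=171
  k=3: a=3, p=4236, q=523

4236/523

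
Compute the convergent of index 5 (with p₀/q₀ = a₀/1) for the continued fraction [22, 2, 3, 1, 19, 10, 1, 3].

40152/1789

Using pₖ = aₖpₖ₋₁ + pₖ₋₂, qₖ = aₖqₖ₋₁ + qₖ₋₂ (with p₋₁=1, p₋₂=0, q₋₁=0, q₋₂=1):
  k=0: a=22, p=22, q=1
  k=1: a=2, p=45, q=2
  k=2: a=3, p=157, q=7
  k=3: a=1, p=202, q=9
  k=4: a=19, p=3995, q=178
  k=5: a=10, p=40152, q=1789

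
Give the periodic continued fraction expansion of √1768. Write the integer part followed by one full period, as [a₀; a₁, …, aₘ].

a₀ = ⌊√1768⌋ = 42.
With m₀=0, d₀=1 and mₖ₊₁ = dₖaₖ − mₖ, dₖ₊₁ = (n − mₖ₊₁²)/dₖ, aₖ₊₁ = ⌊(a₀+mₖ₊₁)/dₖ₊₁⌋:
  k=1: m=42, d=4, a=21
  k=2: m=42, d=1, a=84
d=1 and a=2a₀=84 at k=2, so the next step gives (m, d) = (42, 4) again — its k=1 value — and the period has length 2.

[42; 21, 84]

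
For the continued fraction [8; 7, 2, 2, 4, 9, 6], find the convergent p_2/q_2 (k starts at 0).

122/15

Using pₖ = aₖpₖ₋₁ + pₖ₋₂, qₖ = aₖqₖ₋₁ + qₖ₋₂ (with p₋₁=1, p₋₂=0, q₋₁=0, q₋₂=1):
  k=0: a=8, p=8, q=1
  k=1: a=7, p=57, q=7
  k=2: a=2, p=122, q=15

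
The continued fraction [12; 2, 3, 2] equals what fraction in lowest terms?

Fold from the inside: start with 2/1.
  3 + 1/2 = 7/2
  2 + 2/7 = 16/7
  12 + 7/16 = 199/16

199/16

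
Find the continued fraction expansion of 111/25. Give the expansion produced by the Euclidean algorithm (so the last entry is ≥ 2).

111 = 4·25 + 11
25 = 2·11 + 3
11 = 3·3 + 2
3 = 1·2 + 1
2 = 2·1 + 0  (stop)
So 111/25 = [4; 2, 3, 1, 2].

[4; 2, 3, 1, 2]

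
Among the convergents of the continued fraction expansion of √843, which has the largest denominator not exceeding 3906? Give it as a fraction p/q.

48865/1683

√843 = [29; 29, 58, …] (period length 2).
Convergents:
  p_0/q_0 = 29/1
  p_1/q_1 = 842/29
  p_2/q_2 = 48865/1683
  p_3/q_3 = 1417927/48836
q_2 = 1683 ≤ 3906 < 48836 = q_3, so the answer is 48865/1683.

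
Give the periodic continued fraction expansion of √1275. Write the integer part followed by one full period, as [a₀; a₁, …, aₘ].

a₀ = ⌊√1275⌋ = 35.

[35; 1, 2, 2, 2, 2, 2, 1, 70]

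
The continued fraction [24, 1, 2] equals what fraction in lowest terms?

Fold from the inside: start with 2/1.
  1 + 1/2 = 3/2
  24 + 2/3 = 74/3

74/3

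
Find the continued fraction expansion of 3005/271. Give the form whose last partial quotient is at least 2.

3005 = 11×271 + 24
271 = 11×24 + 7
24 = 3×7 + 3
7 = 2×3 + 1
3 = 3×1 + 0  (stop)
So 3005/271 = [11; 11, 3, 2, 3].

[11; 11, 3, 2, 3]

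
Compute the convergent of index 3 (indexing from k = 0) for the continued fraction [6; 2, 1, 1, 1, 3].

Using pₖ = aₖpₖ₋₁ + pₖ₋₂, qₖ = aₖqₖ₋₁ + qₖ₋₂ (with p₋₁=1, p₋₂=0, q₋₁=0, q₋₂=1):
  k=0: a=6, p=6, q=1
  k=1: a=2, p=13, q=2
  k=2: a=1, p=19, q=3
  k=3: a=1, p=32, q=5

32/5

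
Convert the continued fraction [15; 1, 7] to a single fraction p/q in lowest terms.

Using pₖ = aₖpₖ₋₁ + pₖ₋₂ and qₖ = aₖqₖ₋₁ + qₖ₋₂:
  k=0: a=15, p=15, q=1
  k=1: a=1, p=16, q=1
  k=2: a=7, p=127, q=8

127/8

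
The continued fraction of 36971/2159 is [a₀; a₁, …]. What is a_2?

36971 = 17·2159 + 268   →  a_0 = 17
2159 = 8·268 + 15   →  a_1 = 8
268 = 17·15 + 13   →  a_2 = 17

17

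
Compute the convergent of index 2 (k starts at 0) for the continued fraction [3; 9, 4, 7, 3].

115/37

Using pₖ = aₖpₖ₋₁ + pₖ₋₂, qₖ = aₖqₖ₋₁ + qₖ₋₂ (with p₋₁=1, p₋₂=0, q₋₁=0, q₋₂=1):
  k=0: a=3, p=3, q=1
  k=1: a=9, p=28, q=9
  k=2: a=4, p=115, q=37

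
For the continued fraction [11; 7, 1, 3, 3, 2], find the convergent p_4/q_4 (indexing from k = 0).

Using pₖ = aₖpₖ₋₁ + pₖ₋₂, qₖ = aₖqₖ₋₁ + qₖ₋₂ (with p₋₁=1, p₋₂=0, q₋₁=0, q₋₂=1):
  k=0: a=11, p=11, q=1
  k=1: a=7, p=78, q=7
  k=2: a=1, p=89, q=8
  k=3: a=3, p=345, q=31
  k=4: a=3, p=1124, q=101

1124/101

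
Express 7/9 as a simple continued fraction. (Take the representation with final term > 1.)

7 = 0×9 + 7
9 = 1×7 + 2
7 = 3×2 + 1
2 = 2×1 + 0  (stop)
So 7/9 = [0; 1, 3, 2].

[0; 1, 3, 2]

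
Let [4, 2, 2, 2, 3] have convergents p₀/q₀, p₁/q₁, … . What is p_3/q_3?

Using pₖ = aₖpₖ₋₁ + pₖ₋₂, qₖ = aₖqₖ₋₁ + qₖ₋₂ (with p₋₁=1, p₋₂=0, q₋₁=0, q₋₂=1):
  k=0: a=4, p=4, q=1
  k=1: a=2, p=9, q=2
  k=2: a=2, p=22, q=5
  k=3: a=2, p=53, q=12

53/12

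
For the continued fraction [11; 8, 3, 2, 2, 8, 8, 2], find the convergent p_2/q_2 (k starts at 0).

Using pₖ = aₖpₖ₋₁ + pₖ₋₂, qₖ = aₖqₖ₋₁ + qₖ₋₂ (with p₋₁=1, p₋₂=0, q₋₁=0, q₋₂=1):
  k=0: a=11, p=11, q=1
  k=1: a=8, p=89, q=8
  k=2: a=3, p=278, q=25

278/25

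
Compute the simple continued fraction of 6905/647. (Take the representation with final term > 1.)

[10; 1, 2, 19, 3, 1, 2]

6905 = 10×647 + 435
647 = 1×435 + 212
435 = 2×212 + 11
212 = 19×11 + 3
11 = 3×3 + 2
3 = 1×2 + 1
2 = 2×1 + 0  (stop)
So 6905/647 = [10; 1, 2, 19, 3, 1, 2].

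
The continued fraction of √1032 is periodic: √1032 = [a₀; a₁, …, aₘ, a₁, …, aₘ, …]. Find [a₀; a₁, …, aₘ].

[32; 8, 64]

a₀ = ⌊√1032⌋ = 32.
With m₀=0, d₀=1 and mₖ₊₁ = dₖaₖ − mₖ, dₖ₊₁ = (n − mₖ₊₁²)/dₖ, aₖ₊₁ = ⌊(a₀+mₖ₊₁)/dₖ₊₁⌋:
  k=1: m=32, d=8, a=8
  k=2: m=32, d=1, a=64
d=1 and a=2a₀=64 at k=2, so the next step gives (m, d) = (32, 8) again — its k=1 value — and the period has length 2.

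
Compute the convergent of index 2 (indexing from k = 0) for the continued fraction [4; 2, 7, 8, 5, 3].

67/15

Using pₖ = aₖpₖ₋₁ + pₖ₋₂, qₖ = aₖqₖ₋₁ + qₖ₋₂ (with p₋₁=1, p₋₂=0, q₋₁=0, q₋₂=1):
  k=0: a=4, p=4, q=1
  k=1: a=2, p=9, q=2
  k=2: a=7, p=67, q=15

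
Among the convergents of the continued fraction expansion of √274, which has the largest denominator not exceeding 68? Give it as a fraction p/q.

√274 = [16; 1, 1, 4, 4, 1, 1, 32, …] (period length 7).
Convergents:
  p_0/q_0 = 16/1
  p_1/q_1 = 17/1
  p_2/q_2 = 33/2
  p_3/q_3 = 149/9
  p_4/q_4 = 629/38
  p_5/q_5 = 778/47
  p_6/q_6 = 1407/85
q_5 = 47 ≤ 68 < 85 = q_6, so the answer is 778/47.

778/47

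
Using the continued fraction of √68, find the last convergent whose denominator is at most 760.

√68 = [8; 4, 16, …] (period length 2).
Convergents:
  p_0/q_0 = 8/1
  p_1/q_1 = 33/4
  p_2/q_2 = 536/65
  p_3/q_3 = 2177/264
  p_4/q_4 = 35368/4289
q_3 = 264 ≤ 760 < 4289 = q_4, so the answer is 2177/264.

2177/264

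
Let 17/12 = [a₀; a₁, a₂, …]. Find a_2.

17 = 1·12 + 5   →  a_0 = 1
12 = 2·5 + 2   →  a_1 = 2
5 = 2·2 + 1   →  a_2 = 2

2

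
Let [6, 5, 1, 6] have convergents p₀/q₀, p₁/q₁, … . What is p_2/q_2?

37/6

Using pₖ = aₖpₖ₋₁ + pₖ₋₂, qₖ = aₖqₖ₋₁ + qₖ₋₂ (with p₋₁=1, p₋₂=0, q₋₁=0, q₋₂=1):
  k=0: a=6, p=6, q=1
  k=1: a=5, p=31, q=5
  k=2: a=1, p=37, q=6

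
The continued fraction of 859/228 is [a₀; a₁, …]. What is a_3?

3

859 = 3·228 + 175   →  a_0 = 3
228 = 1·175 + 53   →  a_1 = 1
175 = 3·53 + 16   →  a_2 = 3
53 = 3·16 + 5   →  a_3 = 3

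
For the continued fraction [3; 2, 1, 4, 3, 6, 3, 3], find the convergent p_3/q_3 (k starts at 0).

47/14

Using pₖ = aₖpₖ₋₁ + pₖ₋₂, qₖ = aₖqₖ₋₁ + qₖ₋₂ (with p₋₁=1, p₋₂=0, q₋₁=0, q₋₂=1):
  k=0: a=3, p=3, q=1
  k=1: a=2, p=7, q=2
  k=2: a=1, p=10, q=3
  k=3: a=4, p=47, q=14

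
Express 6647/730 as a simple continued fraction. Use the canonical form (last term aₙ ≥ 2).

6647 = 9*730 + 77
730 = 9*77 + 37
77 = 2*37 + 3
37 = 12*3 + 1
3 = 3*1 + 0  (stop)
So 6647/730 = [9; 9, 2, 12, 3].

[9; 9, 2, 12, 3]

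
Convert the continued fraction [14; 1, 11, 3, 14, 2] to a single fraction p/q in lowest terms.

Using pₖ = aₖpₖ₋₁ + pₖ₋₂ and qₖ = aₖqₖ₋₁ + qₖ₋₂:
  k=0: a=14, p=14, q=1
  k=1: a=1, p=15, q=1
  k=2: a=11, p=179, q=12
  k=3: a=3, p=552, q=37
  k=4: a=14, p=7907, q=530
  k=5: a=2, p=16366, q=1097

16366/1097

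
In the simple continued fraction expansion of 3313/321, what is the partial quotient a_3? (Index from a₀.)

3313 = 10·321 + 103   →  a_0 = 10
321 = 3·103 + 12   →  a_1 = 3
103 = 8·12 + 7   →  a_2 = 8
12 = 1·7 + 5   →  a_3 = 1

1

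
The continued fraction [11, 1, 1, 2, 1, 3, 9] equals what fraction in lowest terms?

Fold from the inside: start with 9/1.
  3 + 1/9 = 28/9
  1 + 9/28 = 37/28
  2 + 28/37 = 102/37
  1 + 37/102 = 139/102
  1 + 102/139 = 241/139
  11 + 139/241 = 2790/241

2790/241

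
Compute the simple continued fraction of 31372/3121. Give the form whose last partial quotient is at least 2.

31372 = 10×3121 + 162
3121 = 19×162 + 43
162 = 3×43 + 33
43 = 1×33 + 10
33 = 3×10 + 3
10 = 3×3 + 1
3 = 3×1 + 0  (stop)
So 31372/3121 = [10; 19, 3, 1, 3, 3, 3].

[10; 19, 3, 1, 3, 3, 3]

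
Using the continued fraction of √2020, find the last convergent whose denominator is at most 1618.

√2020 = [44; 1, 16, 1, 88, …] (period length 4).
Convergents:
  p_0/q_0 = 44/1
  p_1/q_1 = 45/1
  p_2/q_2 = 764/17
  p_3/q_3 = 809/18
  p_4/q_4 = 71956/1601
  p_5/q_5 = 72765/1619
q_4 = 1601 ≤ 1618 < 1619 = q_5, so the answer is 71956/1601.

71956/1601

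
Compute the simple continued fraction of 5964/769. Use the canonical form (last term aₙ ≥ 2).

[7; 1, 3, 11, 17]

5964 = 7·769 + 581
769 = 1·581 + 188
581 = 3·188 + 17
188 = 11·17 + 1
17 = 17·1 + 0  (stop)
So 5964/769 = [7; 1, 3, 11, 17].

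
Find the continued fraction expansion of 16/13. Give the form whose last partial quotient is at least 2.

16 = 1·13 + 3
13 = 4·3 + 1
3 = 3·1 + 0  (stop)
So 16/13 = [1; 4, 3].

[1; 4, 3]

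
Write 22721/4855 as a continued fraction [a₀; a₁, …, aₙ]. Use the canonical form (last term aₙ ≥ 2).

22721 = 4*4855 + 3301
4855 = 1*3301 + 1554
3301 = 2*1554 + 193
1554 = 8*193 + 10
193 = 19*10 + 3
10 = 3*3 + 1
3 = 3*1 + 0  (stop)
So 22721/4855 = [4; 1, 2, 8, 19, 3, 3].

[4; 1, 2, 8, 19, 3, 3]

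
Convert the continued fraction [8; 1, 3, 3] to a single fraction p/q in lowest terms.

Using pₖ = aₖpₖ₋₁ + pₖ₋₂ and qₖ = aₖqₖ₋₁ + qₖ₋₂:
  k=0: a=8, p=8, q=1
  k=1: a=1, p=9, q=1
  k=2: a=3, p=35, q=4
  k=3: a=3, p=114, q=13

114/13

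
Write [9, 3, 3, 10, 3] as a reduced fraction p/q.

Using pₖ = aₖpₖ₋₁ + pₖ₋₂ and qₖ = aₖqₖ₋₁ + qₖ₋₂:
  k=0: a=9, p=9, q=1
  k=1: a=3, p=28, q=3
  k=2: a=3, p=93, q=10
  k=3: a=10, p=958, q=103
  k=4: a=3, p=2967, q=319

2967/319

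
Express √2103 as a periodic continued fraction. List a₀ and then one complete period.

a₀ = ⌊√2103⌋ = 45.
With m₀=0, d₀=1 and mₖ₊₁ = dₖaₖ − mₖ, dₖ₊₁ = (n − mₖ₊₁²)/dₖ, aₖ₊₁ = ⌊(a₀+mₖ₊₁)/dₖ₊₁⌋:
  k=1: m=45, d=78, a=1
  k=2: m=33, d=13, a=6
  k=3: m=45, d=6, a=15
  k=4: m=45, d=13, a=6
  k=5: m=33, d=78, a=1
  k=6: m=45, d=1, a=90
d=1 and a=2a₀=90 at k=6, so the next step gives (m, d) = (45, 78) again — its k=1 value — and the period has length 6.

[45; 1, 6, 15, 6, 1, 90]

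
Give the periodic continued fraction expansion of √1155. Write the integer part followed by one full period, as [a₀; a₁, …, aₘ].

a₀ = ⌊√1155⌋ = 33.
With m₀=0, d₀=1 and mₖ₊₁ = dₖaₖ − mₖ, dₖ₊₁ = (n − mₖ₊₁²)/dₖ, aₖ₊₁ = ⌊(a₀+mₖ₊₁)/dₖ₊₁⌋:
  k=1: m=33, d=66, a=1
  k=2: m=33, d=1, a=66
d=1 and a=2a₀=66 at k=2, so the next step gives (m, d) = (33, 66) again — its k=1 value — and the period has length 2.

[33; 1, 66]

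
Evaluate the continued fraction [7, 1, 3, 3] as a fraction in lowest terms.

Fold from the inside: start with 3/1.
  3 + 1/3 = 10/3
  1 + 3/10 = 13/10
  7 + 10/13 = 101/13

101/13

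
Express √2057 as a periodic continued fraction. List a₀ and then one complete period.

[45; 2, 1, 4, 1, 2, 90]

a₀ = ⌊√2057⌋ = 45.
With m₀=0, d₀=1 and mₖ₊₁ = dₖaₖ − mₖ, dₖ₊₁ = (n − mₖ₊₁²)/dₖ, aₖ₊₁ = ⌊(a₀+mₖ₊₁)/dₖ₊₁⌋:
  k=1: m=45, d=32, a=2
  k=2: m=19, d=53, a=1
  k=3: m=34, d=17, a=4
  k=4: m=34, d=53, a=1
  k=5: m=19, d=32, a=2
  k=6: m=45, d=1, a=90
d=1 and a=2a₀=90 at k=6, so the next step gives (m, d) = (45, 32) again — its k=1 value — and the period has length 6.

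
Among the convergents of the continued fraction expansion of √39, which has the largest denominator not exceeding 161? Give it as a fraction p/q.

306/49

√39 = [6; 4, 12, …] (period length 2).
Convergents:
  p_0/q_0 = 6/1
  p_1/q_1 = 25/4
  p_2/q_2 = 306/49
  p_3/q_3 = 1249/200
q_2 = 49 ≤ 161 < 200 = q_3, so the answer is 306/49.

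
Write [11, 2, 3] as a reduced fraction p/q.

Using pₖ = aₖpₖ₋₁ + pₖ₋₂ and qₖ = aₖqₖ₋₁ + qₖ₋₂:
  k=0: a=11, p=11, q=1
  k=1: a=2, p=23, q=2
  k=2: a=3, p=80, q=7

80/7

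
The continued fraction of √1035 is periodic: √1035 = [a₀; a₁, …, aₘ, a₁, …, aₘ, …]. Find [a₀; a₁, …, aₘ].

a₀ = ⌊√1035⌋ = 32.
With m₀=0, d₀=1 and mₖ₊₁ = dₖaₖ − mₖ, dₖ₊₁ = (n − mₖ₊₁²)/dₖ, aₖ₊₁ = ⌊(a₀+mₖ₊₁)/dₖ₊₁⌋:
  k=1: m=32, d=11, a=5
  k=2: m=23, d=46, a=1
  k=3: m=23, d=11, a=5
  k=4: m=32, d=1, a=64
d=1 and a=2a₀=64 at k=4, so the next step gives (m, d) = (32, 11) again — its k=1 value — and the period has length 4.

[32; 5, 1, 5, 64]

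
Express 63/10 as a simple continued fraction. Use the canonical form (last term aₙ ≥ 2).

63 = 6×10 + 3
10 = 3×3 + 1
3 = 3×1 + 0  (stop)
So 63/10 = [6; 3, 3].

[6; 3, 3]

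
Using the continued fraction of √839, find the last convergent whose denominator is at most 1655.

47851/1652

√839 = [28; 1, 27, 1, 56, …] (period length 4).
Convergents:
  p_0/q_0 = 28/1
  p_1/q_1 = 29/1
  p_2/q_2 = 811/28
  p_3/q_3 = 840/29
  p_4/q_4 = 47851/1652
  p_5/q_5 = 48691/1681
q_4 = 1652 ≤ 1655 < 1681 = q_5, so the answer is 47851/1652.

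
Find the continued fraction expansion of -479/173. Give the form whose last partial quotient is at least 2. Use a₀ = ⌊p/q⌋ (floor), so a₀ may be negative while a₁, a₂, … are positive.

-479 = -3×173 + 40
173 = 4×40 + 13
40 = 3×13 + 1
13 = 13×1 + 0  (stop)
So -479/173 = [-3; 4, 3, 13].

[-3; 4, 3, 13]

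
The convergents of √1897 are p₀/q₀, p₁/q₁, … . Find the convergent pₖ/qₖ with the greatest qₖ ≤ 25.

√1897 = [43; 1, 1, 4, 12, 4, 1, 1, 86, …] (period length 8).
Convergents:
  p_0/q_0 = 43/1
  p_1/q_1 = 44/1
  p_2/q_2 = 87/2
  p_3/q_3 = 392/9
  p_4/q_4 = 4791/110
q_3 = 9 ≤ 25 < 110 = q_4, so the answer is 392/9.

392/9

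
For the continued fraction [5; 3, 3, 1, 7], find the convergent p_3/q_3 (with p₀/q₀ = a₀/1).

Using pₖ = aₖpₖ₋₁ + pₖ₋₂, qₖ = aₖqₖ₋₁ + qₖ₋₂ (with p₋₁=1, p₋₂=0, q₋₁=0, q₋₂=1):
  k=0: a=5, p=5, q=1
  k=1: a=3, p=16, q=3
  k=2: a=3, p=53, q=10
  k=3: a=1, p=69, q=13

69/13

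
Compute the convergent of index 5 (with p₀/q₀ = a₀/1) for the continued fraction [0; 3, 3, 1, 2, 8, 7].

92/301

Using pₖ = aₖpₖ₋₁ + pₖ₋₂, qₖ = aₖqₖ₋₁ + qₖ₋₂ (with p₋₁=1, p₋₂=0, q₋₁=0, q₋₂=1):
  k=0: a=0, p=0, q=1
  k=1: a=3, p=1, q=3
  k=2: a=3, p=3, q=10
  k=3: a=1, p=4, q=13
  k=4: a=2, p=11, q=36
  k=5: a=8, p=92, q=301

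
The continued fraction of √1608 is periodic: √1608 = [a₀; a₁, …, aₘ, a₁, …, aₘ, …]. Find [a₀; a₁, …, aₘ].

a₀ = ⌊√1608⌋ = 40.
With m₀=0, d₀=1 and mₖ₊₁ = dₖaₖ − mₖ, dₖ₊₁ = (n − mₖ₊₁²)/dₖ, aₖ₊₁ = ⌊(a₀+mₖ₊₁)/dₖ₊₁⌋:
  k=1: m=40, d=8, a=10
  k=2: m=40, d=1, a=80
d=1 and a=2a₀=80 at k=2, so the next step gives (m, d) = (40, 8) again — its k=1 value — and the period has length 2.

[40; 10, 80]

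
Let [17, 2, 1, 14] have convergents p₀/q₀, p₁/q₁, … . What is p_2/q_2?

52/3

Using pₖ = aₖpₖ₋₁ + pₖ₋₂, qₖ = aₖqₖ₋₁ + qₖ₋₂ (with p₋₁=1, p₋₂=0, q₋₁=0, q₋₂=1):
  k=0: a=17, p=17, q=1
  k=1: a=2, p=35, q=2
  k=2: a=1, p=52, q=3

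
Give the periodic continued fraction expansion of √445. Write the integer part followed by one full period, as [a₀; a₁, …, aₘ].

a₀ = ⌊√445⌋ = 21.
With m₀=0, d₀=1 and mₖ₊₁ = dₖaₖ − mₖ, dₖ₊₁ = (n − mₖ₊₁²)/dₖ, aₖ₊₁ = ⌊(a₀+mₖ₊₁)/dₖ₊₁⌋:
  k=1: m=21, d=4, a=10
  k=2: m=19, d=21, a=1
  k=3: m=2, d=21, a=1
  k=4: m=19, d=4, a=10
  k=5: m=21, d=1, a=42
d=1 and a=2a₀=42 at k=5, so the next step gives (m, d) = (21, 4) again — its k=1 value — and the period has length 5.

[21; 10, 1, 1, 10, 42]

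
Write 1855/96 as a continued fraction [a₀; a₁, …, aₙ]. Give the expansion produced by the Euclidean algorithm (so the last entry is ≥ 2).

1855 = 19×96 + 31
96 = 3×31 + 3
31 = 10×3 + 1
3 = 3×1 + 0  (stop)
So 1855/96 = [19; 3, 10, 3].

[19; 3, 10, 3]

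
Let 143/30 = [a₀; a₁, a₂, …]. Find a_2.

3

143 = 4·30 + 23   →  a_0 = 4
30 = 1·23 + 7   →  a_1 = 1
23 = 3·7 + 2   →  a_2 = 3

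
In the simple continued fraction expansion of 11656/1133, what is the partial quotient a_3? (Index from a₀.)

11656 = 10·1133 + 326   →  a_0 = 10
1133 = 3·326 + 155   →  a_1 = 3
326 = 2·155 + 16   →  a_2 = 2
155 = 9·16 + 11   →  a_3 = 9

9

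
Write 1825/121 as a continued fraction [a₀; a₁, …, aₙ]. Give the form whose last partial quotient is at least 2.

1825 = 15*121 + 10
121 = 12*10 + 1
10 = 10*1 + 0  (stop)
So 1825/121 = [15; 12, 10].

[15; 12, 10]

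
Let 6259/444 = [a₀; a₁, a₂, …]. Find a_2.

6259 = 14·444 + 43   →  a_0 = 14
444 = 10·43 + 14   →  a_1 = 10
43 = 3·14 + 1   →  a_2 = 3

3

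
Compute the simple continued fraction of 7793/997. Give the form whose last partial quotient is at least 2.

7793 = 7×997 + 814
997 = 1×814 + 183
814 = 4×183 + 82
183 = 2×82 + 19
82 = 4×19 + 6
19 = 3×6 + 1
6 = 6×1 + 0  (stop)
So 7793/997 = [7; 1, 4, 2, 4, 3, 6].

[7; 1, 4, 2, 4, 3, 6]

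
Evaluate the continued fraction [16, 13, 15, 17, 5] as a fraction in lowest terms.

272031/16921

Fold from the inside: start with 5/1.
  17 + 1/5 = 86/5
  15 + 5/86 = 1295/86
  13 + 86/1295 = 16921/1295
  16 + 1295/16921 = 272031/16921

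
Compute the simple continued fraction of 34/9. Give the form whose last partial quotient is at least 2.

34 = 3·9 + 7
9 = 1·7 + 2
7 = 3·2 + 1
2 = 2·1 + 0  (stop)
So 34/9 = [3; 1, 3, 2].

[3; 1, 3, 2]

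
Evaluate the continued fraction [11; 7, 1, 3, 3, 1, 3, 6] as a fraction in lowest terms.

Using pₖ = aₖpₖ₋₁ + pₖ₋₂ and qₖ = aₖqₖ₋₁ + qₖ₋₂:
  k=0: a=11, p=11, q=1
  k=1: a=7, p=78, q=7
  k=2: a=1, p=89, q=8
  k=3: a=3, p=345, q=31
  k=4: a=3, p=1124, q=101
  k=5: a=1, p=1469, q=132
  k=6: a=3, p=5531, q=497
  k=7: a=6, p=34655, q=3114

34655/3114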